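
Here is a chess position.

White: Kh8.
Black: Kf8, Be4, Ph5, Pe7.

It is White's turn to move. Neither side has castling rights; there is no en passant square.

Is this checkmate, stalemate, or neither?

stalemate

White to move; white king on h8.
In check: no.
King squares — g7: attacked by Kf8; h7: attacked by Be4; g8: attacked by Kf8.
Legal moves for White: none.
Not in check and no legal moves → stalemate.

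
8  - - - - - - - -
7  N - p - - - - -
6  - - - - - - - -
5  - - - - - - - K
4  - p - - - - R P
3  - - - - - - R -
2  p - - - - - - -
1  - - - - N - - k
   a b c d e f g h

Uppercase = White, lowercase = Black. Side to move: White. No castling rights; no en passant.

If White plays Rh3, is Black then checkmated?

After Rh3: black king on h1; in check: yes, from the white rook on h3.
King squares — g1: attacked by Rg4; g2: attacked by Ne1; h2: attacked by Rh3.
Black has no legal moves → checkmate.

yes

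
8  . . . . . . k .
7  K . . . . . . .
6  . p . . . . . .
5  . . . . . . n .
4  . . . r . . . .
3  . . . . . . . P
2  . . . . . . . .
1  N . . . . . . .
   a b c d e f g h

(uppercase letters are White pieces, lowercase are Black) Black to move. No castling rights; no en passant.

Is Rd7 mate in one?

After Rd7: white king on a7; in check: yes, from the black rook on d7.
White has 4 legal replies: Kb8, Ka8, Kxb6, Ka6.
In check but a legal move exists → not checkmate.

no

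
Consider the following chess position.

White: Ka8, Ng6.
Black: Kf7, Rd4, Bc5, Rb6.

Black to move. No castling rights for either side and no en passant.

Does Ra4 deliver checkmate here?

After Ra4: white king on a8; in check: yes, from the black rook on a4.
King squares — a7: attacked by Ra4; b7: attacked by Rb6; b8: attacked by Rb6.
White has no legal moves → checkmate.

yes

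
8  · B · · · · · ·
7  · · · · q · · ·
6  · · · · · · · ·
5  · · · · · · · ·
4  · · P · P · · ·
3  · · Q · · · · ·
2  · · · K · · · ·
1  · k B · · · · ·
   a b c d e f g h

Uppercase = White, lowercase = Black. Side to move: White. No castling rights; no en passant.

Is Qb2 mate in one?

yes

After Qb2: black king on b1; in check: yes, from the white queen on b2.
King squares — a1: attacked by Qb2; c1: attacked by Qb2; a2: attacked by Qb2; b2: attacked by Bc1; c2: attacked by Qb2.
Black has no legal moves → checkmate.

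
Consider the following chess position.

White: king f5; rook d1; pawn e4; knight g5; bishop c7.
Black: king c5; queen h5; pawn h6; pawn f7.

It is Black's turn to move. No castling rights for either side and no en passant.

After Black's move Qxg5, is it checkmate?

yes

After Qxg5: white king on f5; in check: yes, from the black queen on g5.
King squares — e4: own pawn; f4: attacked by Qg5; g4: attacked by Qg5; e5: attacked by Qg5; g5: attacked by Ph6; e6: attacked by Pf7; f6: attacked by Qg5; g6: attacked by Qg5.
White has no legal moves → checkmate.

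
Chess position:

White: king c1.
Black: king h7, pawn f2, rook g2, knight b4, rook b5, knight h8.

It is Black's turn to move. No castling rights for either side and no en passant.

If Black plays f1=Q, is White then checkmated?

After f1=Q: white king on c1; in check: yes, from the black queen on f1.
King squares — b1: attacked by Qf1; d1: attacked by Qf1; b2: attacked by Rg2; c2: attacked by Rg2; d2: attacked by Rg2.
White has no legal moves → checkmate.

yes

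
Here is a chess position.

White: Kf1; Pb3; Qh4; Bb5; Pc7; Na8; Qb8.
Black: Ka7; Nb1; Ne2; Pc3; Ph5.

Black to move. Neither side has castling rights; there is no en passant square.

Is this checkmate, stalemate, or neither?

Black to move; black king on a7.
In check: yes, from the white queen on b8.
King squares — a6: attacked by Bb5; b6: attacked by Na8; b7: attacked by Qb8; a8: attacked by Qb8; b8: attacked by Pc7.
Legal moves for Black: none.
In check with no legal moves → checkmate.

checkmate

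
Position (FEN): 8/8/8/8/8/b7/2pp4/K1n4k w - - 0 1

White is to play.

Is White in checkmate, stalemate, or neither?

White to move; white king on a1.
In check: no.
King squares — b1: attacked by Pc2; a2: attacked by Nc1; b2: attacked by Ba3.
Legal moves for White: none.
Not in check and no legal moves → stalemate.

stalemate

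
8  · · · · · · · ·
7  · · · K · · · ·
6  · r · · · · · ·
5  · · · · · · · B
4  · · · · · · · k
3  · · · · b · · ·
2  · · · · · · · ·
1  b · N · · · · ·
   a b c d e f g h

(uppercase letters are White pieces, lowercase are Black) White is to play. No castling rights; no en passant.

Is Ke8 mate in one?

After Ke8: black king on h4; in check: no.
Black is not in check, so this cannot be checkmate.

no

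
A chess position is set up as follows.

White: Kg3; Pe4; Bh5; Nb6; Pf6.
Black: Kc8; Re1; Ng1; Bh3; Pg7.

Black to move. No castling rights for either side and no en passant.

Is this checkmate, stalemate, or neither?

Black to move; black king on c8.
In check: yes, from the white knight on b6.
Legal moves for Black: Kd8, Kb8, Kc7, Kb7.
Black is in check but has 4 legal moves → neither.

neither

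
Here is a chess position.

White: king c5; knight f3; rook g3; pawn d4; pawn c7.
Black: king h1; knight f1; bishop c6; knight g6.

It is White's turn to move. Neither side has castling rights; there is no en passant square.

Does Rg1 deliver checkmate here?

After Rg1: black king on h1; in check: yes, from the white rook on g1.
King squares — g1: attacked by Nf3; g2: attacked by Rg1; h2: attacked by Nf3.
Black has no legal moves → checkmate.

yes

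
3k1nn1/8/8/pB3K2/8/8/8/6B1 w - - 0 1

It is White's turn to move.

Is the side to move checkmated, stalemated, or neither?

White to move; white king on f5.
In check: no.
Legal moves for White include: Kg5, Ke5, Kg4, Kf4, Ke4, Be8, Bd7, Bc6, Ba6, Bc4, Ba4, Bd3, Be2, Bf1, Ba7, Bb6+, Bc5, Bd4, ... (list truncated; more exist).
White has legal moves and is not in check → neither.

neither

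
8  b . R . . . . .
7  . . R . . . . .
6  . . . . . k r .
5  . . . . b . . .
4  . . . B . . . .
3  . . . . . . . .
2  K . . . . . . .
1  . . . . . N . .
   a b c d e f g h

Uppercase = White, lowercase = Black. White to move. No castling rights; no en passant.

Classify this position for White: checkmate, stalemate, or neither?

White to move; white king on a2.
In check: no.
Legal moves for White include: Rh8, Rg8, Rf8+, Re8, Rd8, Rb8, Rxa8, Rh7, Rg7, Rf7+, Re7, Rd7, Rb7, Ra7, Rc6+, Rc5, Rc4, Rc3, ... (list truncated; more exist).
White has legal moves and is not in check → neither.

neither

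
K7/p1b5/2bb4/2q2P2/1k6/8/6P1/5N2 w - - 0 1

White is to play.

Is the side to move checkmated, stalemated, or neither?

White to move; white king on a8.
In check: yes, from the black bishop on c6.
King squares — a7: attacked by Qc5; b7: attacked by Bc6; b8: attacked by Bc7.
Legal moves for White: none.
In check with no legal moves → checkmate.

checkmate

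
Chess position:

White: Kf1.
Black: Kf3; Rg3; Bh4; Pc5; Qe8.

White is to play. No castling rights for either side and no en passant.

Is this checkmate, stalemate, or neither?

White to move; white king on f1.
In check: no.
King squares — e1: attacked by Qe8; g1: attacked by Rg3; e2: attacked by Kf3; f2: attacked by Kf3; g2: attacked by Kf3.
Legal moves for White: none.
Not in check and no legal moves → stalemate.

stalemate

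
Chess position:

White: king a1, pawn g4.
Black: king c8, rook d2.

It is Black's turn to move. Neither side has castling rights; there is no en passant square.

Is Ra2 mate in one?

After Ra2: white king on a1; in check: yes, from the black rook on a2.
White has 2 legal replies: Kxa2, Kb1.
In check but a legal move exists → not checkmate.

no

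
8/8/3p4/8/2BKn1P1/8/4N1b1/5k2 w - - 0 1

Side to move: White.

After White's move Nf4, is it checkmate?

After Nf4: black king on f1; in check: yes, from the white bishop on c4.
Black has 3 legal replies: Kf2, Kg1, Ke1.
In check but a legal move exists → not checkmate.

no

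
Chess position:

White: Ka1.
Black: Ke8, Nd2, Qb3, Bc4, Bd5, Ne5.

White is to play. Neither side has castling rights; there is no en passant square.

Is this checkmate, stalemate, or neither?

stalemate

White to move; white king on a1.
In check: no.
King squares — b1: attacked by Nd2; a2: attacked by Qb3; b2: attacked by Qb3.
Legal moves for White: none.
Not in check and no legal moves → stalemate.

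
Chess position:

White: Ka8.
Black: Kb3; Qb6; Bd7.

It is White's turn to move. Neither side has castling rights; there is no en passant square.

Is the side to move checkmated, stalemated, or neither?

stalemate

White to move; white king on a8.
In check: no.
King squares — a7: attacked by Qb6; b7: attacked by Qb6; b8: attacked by Qb6.
Legal moves for White: none.
Not in check and no legal moves → stalemate.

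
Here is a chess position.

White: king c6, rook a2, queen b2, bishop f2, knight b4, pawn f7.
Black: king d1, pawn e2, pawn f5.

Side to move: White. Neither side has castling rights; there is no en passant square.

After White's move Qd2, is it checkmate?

After Qd2: black king on d1; in check: yes, from the white queen on d2.
King squares — c1: attacked by Qd2; e1: attacked by Qd2; c2: attacked by Ra2; d2: attacked by Ra2; e2: own pawn.
Black has no legal moves → checkmate.

yes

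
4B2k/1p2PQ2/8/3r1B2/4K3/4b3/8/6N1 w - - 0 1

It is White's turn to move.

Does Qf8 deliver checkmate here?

yes

After Qf8: black king on h8; in check: yes, from the white queen on f8.
King squares — g7: attacked by Qf8; h7: attacked by Bf5; g8: attacked by Qf8.
Black has no legal moves → checkmate.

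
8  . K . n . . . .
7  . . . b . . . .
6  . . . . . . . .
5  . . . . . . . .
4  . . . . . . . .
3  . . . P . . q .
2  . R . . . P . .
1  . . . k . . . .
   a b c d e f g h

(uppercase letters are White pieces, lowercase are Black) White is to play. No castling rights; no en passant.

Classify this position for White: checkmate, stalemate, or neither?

neither

White to move; white king on b8.
In check: yes, from the black queen on g3.
King squares — a7: available; b7: attacked by Nd8; c7: attacked by Qg3; a8: available; c8: attacked by Bd7.
Legal moves for White: Ka8, Ka7, fxg3, f4.
White is in check but has 4 legal moves → neither.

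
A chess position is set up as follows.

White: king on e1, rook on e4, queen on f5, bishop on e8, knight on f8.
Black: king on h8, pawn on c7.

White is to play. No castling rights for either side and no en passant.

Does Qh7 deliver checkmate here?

yes

After Qh7: black king on h8; in check: yes, from the white queen on h7.
King squares — g7: attacked by Qh7; h7: attacked by Nf8; g8: attacked by Qh7.
Black has no legal moves → checkmate.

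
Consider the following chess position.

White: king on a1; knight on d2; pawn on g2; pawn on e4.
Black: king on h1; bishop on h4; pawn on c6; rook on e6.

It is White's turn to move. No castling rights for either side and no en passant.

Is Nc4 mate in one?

no

After Nc4: black king on h1; in check: no.
Black is not in check, so this cannot be checkmate.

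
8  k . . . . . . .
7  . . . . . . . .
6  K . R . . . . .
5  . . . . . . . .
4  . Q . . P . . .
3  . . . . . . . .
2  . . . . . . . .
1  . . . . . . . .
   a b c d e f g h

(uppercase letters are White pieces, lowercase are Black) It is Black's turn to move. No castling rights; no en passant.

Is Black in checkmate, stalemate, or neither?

Black to move; black king on a8.
In check: no.
King squares — a7: attacked by Ka6; b7: attacked by Qb4; b8: attacked by Qb4.
Legal moves for Black: none.
Not in check and no legal moves → stalemate.

stalemate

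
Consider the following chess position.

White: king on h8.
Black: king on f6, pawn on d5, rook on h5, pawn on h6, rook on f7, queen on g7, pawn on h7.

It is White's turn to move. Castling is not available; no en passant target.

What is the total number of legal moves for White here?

0

White to move; king on h8.
In check: yes, from the black queen on g7.
Legal moves: none.
Count: 0.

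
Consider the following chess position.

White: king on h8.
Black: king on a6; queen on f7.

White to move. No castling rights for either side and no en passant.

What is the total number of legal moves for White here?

White to move; king on h8.
In check: no.
Legal moves: none.
Count: 0.

0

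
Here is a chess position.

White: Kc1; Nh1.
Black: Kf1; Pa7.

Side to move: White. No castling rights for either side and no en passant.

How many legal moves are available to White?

White to move; king on c1.
In check: no.
Legal moves: Ng3+, Nf2, Kd2, Kc2, Kb2, Kd1, Kb1.
Count: 7.

7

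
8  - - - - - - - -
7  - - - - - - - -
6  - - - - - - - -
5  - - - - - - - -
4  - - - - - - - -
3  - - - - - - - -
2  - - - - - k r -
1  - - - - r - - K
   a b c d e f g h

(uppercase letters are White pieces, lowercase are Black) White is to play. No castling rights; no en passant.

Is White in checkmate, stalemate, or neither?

checkmate

White to move; white king on h1.
In check: yes, from the black rook on e1.
King squares — g1: attacked by Re1; g2: attacked by Kf2; h2: attacked by Rg2.
Legal moves for White: none.
In check with no legal moves → checkmate.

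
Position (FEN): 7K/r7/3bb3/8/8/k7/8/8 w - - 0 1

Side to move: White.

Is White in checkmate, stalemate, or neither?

White to move; white king on h8.
In check: no.
King squares — g7: attacked by Ra7; h7: attacked by Ra7; g8: attacked by Be6.
Legal moves for White: none.
Not in check and no legal moves → stalemate.

stalemate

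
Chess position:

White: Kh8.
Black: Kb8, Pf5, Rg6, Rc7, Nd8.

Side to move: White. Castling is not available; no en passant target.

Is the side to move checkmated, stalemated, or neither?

White to move; white king on h8.
In check: no.
King squares — g7: attacked by Rg6; h7: attacked by Rc7; g8: attacked by Rg6.
Legal moves for White: none.
Not in check and no legal moves → stalemate.

stalemate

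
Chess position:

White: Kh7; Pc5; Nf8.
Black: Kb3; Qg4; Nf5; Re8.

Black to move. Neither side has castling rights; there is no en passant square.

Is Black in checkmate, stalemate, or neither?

Black to move; black king on b3.
In check: no.
Legal moves for Black include: Rxf8, Rd8, Rc8, Rb8, Ra8, Re7+, Re6, Re5, Re4, Re3, Re2, Re1, Ng7, Ne7, Nh6, Nd6, Nh4, Nd4, ... (list truncated; more exist).
Black has legal moves and is not in check → neither.

neither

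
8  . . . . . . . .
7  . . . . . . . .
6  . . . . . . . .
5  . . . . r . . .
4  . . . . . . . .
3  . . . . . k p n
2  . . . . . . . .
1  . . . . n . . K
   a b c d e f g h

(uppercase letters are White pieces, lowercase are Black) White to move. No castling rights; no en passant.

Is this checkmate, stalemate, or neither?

White to move; white king on h1.
In check: no.
King squares — g1: attacked by Nh3; g2: attacked by Ne1; h2: attacked by Pg3.
Legal moves for White: none.
Not in check and no legal moves → stalemate.

stalemate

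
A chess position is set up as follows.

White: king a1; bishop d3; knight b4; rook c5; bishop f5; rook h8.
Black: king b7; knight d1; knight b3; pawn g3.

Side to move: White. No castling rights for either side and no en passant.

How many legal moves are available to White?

White to move; king on a1.
In check: yes, from the black knight on b3.
Legal moves: Ka2, Kb1.
Count: 2.

2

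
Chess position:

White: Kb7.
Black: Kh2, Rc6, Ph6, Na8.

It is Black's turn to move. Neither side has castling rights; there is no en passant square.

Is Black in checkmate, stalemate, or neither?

Black to move; black king on h2.
In check: no.
Legal moves for Black include: Nc7, Nb6, Rc8, Rc7+, Rg6, Rf6, Re6, Rd6, Rb6+, Ra6, Rc5, Rc4, Rc3, Rc2, Rc1, Kh3, Kg3, Kg2, ... (list truncated; more exist).
Black has legal moves and is not in check → neither.

neither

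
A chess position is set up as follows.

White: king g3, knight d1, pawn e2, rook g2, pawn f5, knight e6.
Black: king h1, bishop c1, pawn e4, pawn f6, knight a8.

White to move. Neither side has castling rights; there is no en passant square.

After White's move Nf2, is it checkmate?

yes

After Nf2: black king on h1; in check: yes, from the white knight on f2.
King squares — g1: attacked by Rg2; g2: attacked by Kg3; h2: attacked by Rg2.
Black has no legal moves → checkmate.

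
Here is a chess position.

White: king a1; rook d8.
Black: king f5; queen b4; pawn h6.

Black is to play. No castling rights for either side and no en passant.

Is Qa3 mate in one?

After Qa3: white king on a1; in check: yes, from the black queen on a3.
White has 1 legal reply: Kb1.
In check but a legal move exists → not checkmate.

no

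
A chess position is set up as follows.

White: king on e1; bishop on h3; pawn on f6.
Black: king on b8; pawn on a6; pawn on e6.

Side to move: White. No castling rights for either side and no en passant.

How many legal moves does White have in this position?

White to move; king on e1.
In check: no.
Legal moves: Bxe6, Bf5, Bg4, Bg2, Bf1, Kf2, Ke2, Kd2, Kf1, Kd1, f7.
Count: 11.

11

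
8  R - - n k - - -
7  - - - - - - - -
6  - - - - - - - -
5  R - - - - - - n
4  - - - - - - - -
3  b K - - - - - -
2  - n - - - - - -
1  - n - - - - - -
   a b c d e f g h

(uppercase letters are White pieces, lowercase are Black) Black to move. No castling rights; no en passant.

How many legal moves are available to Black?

19

Black to move; king on e8.
In check: no.
Legal moves: Kf8, Kf7, Ke7, Kd7, Ng7, Nf6, Nf4, Ng3, Bf8, Be7, Bd6, Bc5, Bb4, Nc4, Na4, Nd3, Nd1, Nc3, Nd2+.
Count: 19.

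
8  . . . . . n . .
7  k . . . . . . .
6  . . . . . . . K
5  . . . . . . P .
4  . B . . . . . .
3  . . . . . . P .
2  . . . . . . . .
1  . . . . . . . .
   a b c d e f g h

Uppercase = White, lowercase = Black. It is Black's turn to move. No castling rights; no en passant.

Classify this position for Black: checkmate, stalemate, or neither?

neither

Black to move; black king on a7.
In check: no.
Legal moves for Black: Nh7, Nd7, Ng6, Ne6, Kb8, Ka8, Kb7, Kb6, Ka6.
Black has 9 legal moves and is not in check → neither.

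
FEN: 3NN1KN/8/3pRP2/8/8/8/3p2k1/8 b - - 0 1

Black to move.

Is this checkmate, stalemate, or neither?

Black to move; black king on g2.
In check: no.
Legal moves for Black: Kh3, Kg3, Kf3, Kh2, Kf2, Kh1, Kg1, Kf1, d5, d1=Q, d1=R, d1=B, d1=N.
Black has 13 legal moves and is not in check → neither.

neither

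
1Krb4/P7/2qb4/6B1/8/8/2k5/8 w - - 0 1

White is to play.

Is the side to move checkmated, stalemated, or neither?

White to move; white king on b8.
In check: yes, from the black bishop on d6 and the black rook on c8.
King squares — a7: own pawn; b7: attacked by Qc6; c7: attacked by Qc6; a8: attacked by Qc6; c8: attacked by Qc6.
Legal moves for White: none.
In check with no legal moves → checkmate.

checkmate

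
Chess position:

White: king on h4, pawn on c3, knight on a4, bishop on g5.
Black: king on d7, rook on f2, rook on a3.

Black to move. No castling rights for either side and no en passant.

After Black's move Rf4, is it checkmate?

After Rf4: white king on h4; in check: yes, from the black rook on f4.
White has 4 legal replies: Kh5, Kh3, Kg3, Bxf4.
In check but a legal move exists → not checkmate.

no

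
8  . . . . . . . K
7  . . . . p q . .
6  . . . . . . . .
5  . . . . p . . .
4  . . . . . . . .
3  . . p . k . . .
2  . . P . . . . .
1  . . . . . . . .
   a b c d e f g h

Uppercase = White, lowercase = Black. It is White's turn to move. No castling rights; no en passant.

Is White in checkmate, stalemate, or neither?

stalemate

White to move; white king on h8.
In check: no.
King squares — g7: attacked by Qf7; h7: attacked by Qf7; g8: attacked by Qf7.
Legal moves for White: none.
Not in check and no legal moves → stalemate.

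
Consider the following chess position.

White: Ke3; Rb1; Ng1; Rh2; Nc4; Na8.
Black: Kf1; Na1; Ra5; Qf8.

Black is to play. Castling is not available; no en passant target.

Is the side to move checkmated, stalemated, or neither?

Black to move; black king on f1.
In check: yes, from the white rook on b1.
King squares — e1: attacked by Rb1; g1: attacked by Rb1; e2: attacked by Ng1; f2: attacked by Rh2; g2: attacked by Rh2.
Legal moves for Black: none.
In check with no legal moves → checkmate.

checkmate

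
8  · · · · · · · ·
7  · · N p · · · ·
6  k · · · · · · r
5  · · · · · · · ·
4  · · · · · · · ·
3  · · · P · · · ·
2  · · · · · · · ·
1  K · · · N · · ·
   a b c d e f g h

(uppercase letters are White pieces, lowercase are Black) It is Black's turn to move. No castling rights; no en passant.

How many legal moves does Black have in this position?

Black to move; king on a6.
In check: yes, from the white knight on c7.
Legal moves: Kb7, Ka7, Kb6, Ka5.
Count: 4.

4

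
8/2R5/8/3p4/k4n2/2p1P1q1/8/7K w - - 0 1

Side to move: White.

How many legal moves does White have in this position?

14

White to move; king on h1.
In check: no.
Legal moves: Rc8, Rh7, Rg7, Rf7, Re7, Rd7, Rb7, Ra7+, Rc6, Rc5, Rc4+, Rxc3, exf4, e4.
Count: 14.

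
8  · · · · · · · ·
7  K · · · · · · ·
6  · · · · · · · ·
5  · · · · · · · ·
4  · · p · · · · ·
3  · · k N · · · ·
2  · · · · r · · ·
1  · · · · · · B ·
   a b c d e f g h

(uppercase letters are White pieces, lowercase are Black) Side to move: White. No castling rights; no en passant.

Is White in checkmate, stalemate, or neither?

White to move; white king on a7.
In check: no.
Legal moves for White include: Kb8, Ka8, Kb7, Kb6, Ka6, Ne5, Nc5, Nf4, Nb4, Nf2, Nb2, Ne1, Nc1, Bb6, Bc5, Bd4+, Be3, Bh2, ... (list truncated; more exist).
White has legal moves and is not in check → neither.

neither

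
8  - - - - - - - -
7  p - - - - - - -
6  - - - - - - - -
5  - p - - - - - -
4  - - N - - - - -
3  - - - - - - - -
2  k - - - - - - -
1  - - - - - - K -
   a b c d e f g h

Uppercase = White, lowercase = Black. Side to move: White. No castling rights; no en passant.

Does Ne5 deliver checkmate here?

no

After Ne5: black king on a2; in check: no.
Black is not in check, so this cannot be checkmate.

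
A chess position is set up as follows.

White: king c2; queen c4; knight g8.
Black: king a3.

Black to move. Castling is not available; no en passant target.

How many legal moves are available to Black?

Black to move; king on a3.
In check: no.
Legal moves: none.
Count: 0.

0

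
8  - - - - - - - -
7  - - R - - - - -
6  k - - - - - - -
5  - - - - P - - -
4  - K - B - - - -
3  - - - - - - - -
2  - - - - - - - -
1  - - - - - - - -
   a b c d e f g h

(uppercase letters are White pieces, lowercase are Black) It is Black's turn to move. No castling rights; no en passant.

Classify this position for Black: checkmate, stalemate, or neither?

Black to move; black king on a6.
In check: no.
King squares — a5: attacked by Kb4; b5: attacked by Kb4; b6: attacked by Bd4; a7: attacked by Bd4; b7: attacked by Rc7.
Legal moves for Black: none.
Not in check and no legal moves → stalemate.

stalemate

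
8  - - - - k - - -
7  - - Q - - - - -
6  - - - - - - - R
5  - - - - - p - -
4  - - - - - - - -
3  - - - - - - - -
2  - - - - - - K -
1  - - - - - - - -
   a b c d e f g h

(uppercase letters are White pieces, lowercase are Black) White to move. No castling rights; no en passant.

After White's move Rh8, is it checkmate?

yes

After Rh8: black king on e8; in check: yes, from the white rook on h8.
King squares — d7: attacked by Qc7; e7: attacked by Qc7; f7: attacked by Qc7; d8: attacked by Qc7; f8: attacked by Rh8.
Black has no legal moves → checkmate.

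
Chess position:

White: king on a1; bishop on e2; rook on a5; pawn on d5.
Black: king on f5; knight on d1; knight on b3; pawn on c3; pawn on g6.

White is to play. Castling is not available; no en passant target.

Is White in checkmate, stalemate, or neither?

neither

White to move; white king on a1.
In check: yes, from the black knight on b3.
Legal moves for White: Ka2, Kb1.
White is in check but has 2 legal moves → neither.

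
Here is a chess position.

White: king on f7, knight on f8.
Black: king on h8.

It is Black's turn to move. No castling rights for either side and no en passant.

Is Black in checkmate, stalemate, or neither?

Black to move; black king on h8.
In check: no.
King squares — g7: attacked by Kf7; h7: attacked by Nf8; g8: attacked by Kf7.
Legal moves for Black: none.
Not in check and no legal moves → stalemate.

stalemate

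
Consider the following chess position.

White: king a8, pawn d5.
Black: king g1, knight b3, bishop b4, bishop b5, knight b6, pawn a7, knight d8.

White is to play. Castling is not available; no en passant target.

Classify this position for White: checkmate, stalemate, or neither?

White to move; white king on a8.
In check: yes, from the black knight on b6.
King squares — a7: available; b7: attacked by Nd8; b8: available.
Legal moves for White: Kb8, Kxa7.
White is in check but has 2 legal moves → neither.

neither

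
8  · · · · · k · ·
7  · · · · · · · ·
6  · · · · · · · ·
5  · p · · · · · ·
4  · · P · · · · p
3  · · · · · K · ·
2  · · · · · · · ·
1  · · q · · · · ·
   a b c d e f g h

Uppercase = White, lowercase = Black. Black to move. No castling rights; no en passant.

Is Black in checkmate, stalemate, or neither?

neither

Black to move; black king on f8.
In check: no.
Legal moves for Black include: Kg8, Ke8, Kg7, Kf7, Ke7, Qh6, Qg5, Qf4+, Qxc4, Qe3+, Qc3+, Qa3+, Qd2, Qc2, Qb2, Qh1+, Qg1, Qf1+, ... (list truncated; more exist).
Black has legal moves and is not in check → neither.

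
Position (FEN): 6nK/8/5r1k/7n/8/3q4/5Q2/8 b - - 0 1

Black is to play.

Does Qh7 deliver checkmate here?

yes

After Qh7: white king on h8; in check: yes, from the black queen on h7.
King squares — g7: attacked by Nh5; h7: attacked by Kh6; g8: attacked by Qh7.
White has no legal moves → checkmate.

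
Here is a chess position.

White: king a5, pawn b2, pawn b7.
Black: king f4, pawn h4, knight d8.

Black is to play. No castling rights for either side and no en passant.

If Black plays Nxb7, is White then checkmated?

no

After Nxb7: white king on a5; in check: yes, from the black knight on b7.
White has 5 legal replies: Kb6, Ka6, Kb5, Kb4, Ka4.
In check but a legal move exists → not checkmate.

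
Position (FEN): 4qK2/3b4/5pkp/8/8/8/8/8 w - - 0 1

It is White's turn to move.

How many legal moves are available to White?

0

White to move; king on f8.
In check: yes, from the black queen on e8.
Legal moves: none.
Count: 0.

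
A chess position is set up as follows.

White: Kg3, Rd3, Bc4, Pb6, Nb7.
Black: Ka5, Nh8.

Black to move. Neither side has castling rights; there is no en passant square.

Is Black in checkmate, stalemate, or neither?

Black to move; black king on a5.
In check: yes, from the white knight on b7.
Legal moves for Black: Kxb6, Kb4, Ka4.
Black is in check but has 3 legal moves → neither.

neither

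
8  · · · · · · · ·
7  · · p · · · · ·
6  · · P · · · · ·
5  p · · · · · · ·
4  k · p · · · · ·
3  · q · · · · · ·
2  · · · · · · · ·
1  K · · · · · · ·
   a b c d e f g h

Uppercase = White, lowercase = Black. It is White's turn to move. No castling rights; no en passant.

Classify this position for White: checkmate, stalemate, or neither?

stalemate

White to move; white king on a1.
In check: no.
King squares — b1: attacked by Qb3; a2: attacked by Qb3; b2: attacked by Qb3.
Legal moves for White: none.
Not in check and no legal moves → stalemate.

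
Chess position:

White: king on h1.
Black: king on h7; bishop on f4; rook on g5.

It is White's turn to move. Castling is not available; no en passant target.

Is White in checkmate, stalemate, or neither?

stalemate

White to move; white king on h1.
In check: no.
King squares — g1: attacked by Rg5; g2: attacked by Rg5; h2: attacked by Bf4.
Legal moves for White: none.
Not in check and no legal moves → stalemate.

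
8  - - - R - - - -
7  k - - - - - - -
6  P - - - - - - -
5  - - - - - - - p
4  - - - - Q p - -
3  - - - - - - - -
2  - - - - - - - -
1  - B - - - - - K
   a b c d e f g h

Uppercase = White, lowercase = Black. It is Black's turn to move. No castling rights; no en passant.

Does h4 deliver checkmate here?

After h4: white king on h1; in check: no.
White is not in check, so this cannot be checkmate.

no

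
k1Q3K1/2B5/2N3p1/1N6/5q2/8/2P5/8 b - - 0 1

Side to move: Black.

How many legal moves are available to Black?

0

Black to move; king on a8.
In check: yes, from the white queen on c8.
Legal moves: none.
Count: 0.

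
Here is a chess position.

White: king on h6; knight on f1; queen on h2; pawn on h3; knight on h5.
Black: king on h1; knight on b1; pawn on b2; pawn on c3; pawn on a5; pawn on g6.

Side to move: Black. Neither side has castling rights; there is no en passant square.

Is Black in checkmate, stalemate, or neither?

checkmate

Black to move; black king on h1.
In check: yes, from the white queen on h2.
King squares — g1: attacked by Qh2; g2: attacked by Qh2; h2: attacked by Nf1.
Legal moves for Black: none.
In check with no legal moves → checkmate.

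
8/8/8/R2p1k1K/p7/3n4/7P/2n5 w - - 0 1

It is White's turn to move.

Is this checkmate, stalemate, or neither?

White to move; white king on h5.
In check: no.
Legal moves for White: Kh6, Kh4, Ra8, Ra7, Ra6, Rxd5+, Rc5, Rb5, Rxa4, h3, h4.
White has 11 legal moves and is not in check → neither.

neither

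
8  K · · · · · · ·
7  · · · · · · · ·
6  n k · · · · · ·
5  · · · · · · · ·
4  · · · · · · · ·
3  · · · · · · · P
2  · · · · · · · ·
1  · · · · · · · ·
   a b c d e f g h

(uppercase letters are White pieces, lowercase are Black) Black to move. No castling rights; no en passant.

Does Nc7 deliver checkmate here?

no

After Nc7: white king on a8; in check: yes, from the black knight on c7.
White has 1 legal reply: Kb8.
In check but a legal move exists → not checkmate.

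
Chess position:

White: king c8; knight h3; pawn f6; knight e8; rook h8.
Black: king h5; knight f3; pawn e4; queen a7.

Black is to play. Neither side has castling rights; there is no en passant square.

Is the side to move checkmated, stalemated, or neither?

neither

Black to move; black king on h5.
In check: yes, from the white rook on h8.
Legal moves for Black: Kg6, Kg4, Qh7.
Black is in check but has 3 legal moves → neither.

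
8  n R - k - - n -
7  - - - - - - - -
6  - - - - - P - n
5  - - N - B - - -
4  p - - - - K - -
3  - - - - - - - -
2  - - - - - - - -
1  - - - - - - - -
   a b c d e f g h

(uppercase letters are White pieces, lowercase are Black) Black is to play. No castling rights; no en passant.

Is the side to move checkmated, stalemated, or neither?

checkmate

Black to move; black king on d8.
In check: yes, from the white rook on b8.
King squares — c7: attacked by Be5; d7: attacked by Nc5; e7: attacked by Pf6; c8: attacked by Rb8; e8: attacked by Rb8.
Legal moves for Black: none.
In check with no legal moves → checkmate.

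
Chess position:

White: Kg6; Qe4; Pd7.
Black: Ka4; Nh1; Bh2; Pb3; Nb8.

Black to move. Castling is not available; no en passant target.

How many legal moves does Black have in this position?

Black to move; king on a4.
In check: yes, from the white queen on e4.
Legal moves: Kb5, Ka5, Ka3.
Count: 3.

3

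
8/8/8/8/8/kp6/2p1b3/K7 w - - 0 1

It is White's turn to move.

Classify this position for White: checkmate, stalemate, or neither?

stalemate

White to move; white king on a1.
In check: no.
King squares — b1: attacked by Pc2; a2: attacked by Ka3; b2: attacked by Ka3.
Legal moves for White: none.
Not in check and no legal moves → stalemate.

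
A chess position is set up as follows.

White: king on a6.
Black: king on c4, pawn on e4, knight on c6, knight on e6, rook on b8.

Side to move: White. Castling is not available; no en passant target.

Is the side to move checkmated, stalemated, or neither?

White to move; white king on a6.
In check: no.
King squares — a5: attacked by Nc6; b5: attacked by Kc4; b6: attacked by Rb8; a7: attacked by Nc6; b7: attacked by Rb8.
Legal moves for White: none.
Not in check and no legal moves → stalemate.

stalemate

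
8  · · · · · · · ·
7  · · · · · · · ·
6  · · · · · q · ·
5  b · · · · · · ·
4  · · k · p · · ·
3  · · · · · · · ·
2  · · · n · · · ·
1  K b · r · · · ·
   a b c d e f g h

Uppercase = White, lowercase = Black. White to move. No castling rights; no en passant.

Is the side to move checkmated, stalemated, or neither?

White to move; white king on a1.
In check: yes, from the black queen on f6.
King squares — b1: attacked by Rd1; a2: attacked by Bb1; b2: attacked by Qf6.
Legal moves for White: none.
In check with no legal moves → checkmate.

checkmate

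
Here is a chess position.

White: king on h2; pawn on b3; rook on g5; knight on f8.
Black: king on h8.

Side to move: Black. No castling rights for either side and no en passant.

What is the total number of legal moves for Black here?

0

Black to move; king on h8.
In check: no.
Legal moves: none.
Count: 0.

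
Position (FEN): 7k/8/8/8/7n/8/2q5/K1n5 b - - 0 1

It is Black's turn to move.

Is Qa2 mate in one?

After Qa2: white king on a1; in check: yes, from the black queen on a2.
King squares — b1: attacked by Qa2; a2: attacked by Nc1; b2: attacked by Qa2.
White has no legal moves → checkmate.

yes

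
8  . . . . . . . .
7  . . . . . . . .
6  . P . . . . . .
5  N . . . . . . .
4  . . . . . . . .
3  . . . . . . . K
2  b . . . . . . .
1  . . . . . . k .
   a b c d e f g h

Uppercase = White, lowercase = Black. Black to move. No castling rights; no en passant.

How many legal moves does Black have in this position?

10

Black to move; king on g1.
In check: no.
Legal moves: Bg8, Bf7, Be6+, Bd5, Bc4, Bb3, Bb1, Kf2, Kh1, Kf1.
Count: 10.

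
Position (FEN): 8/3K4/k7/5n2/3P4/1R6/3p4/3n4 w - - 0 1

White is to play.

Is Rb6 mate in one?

After Rb6: black king on a6; in check: yes, from the white rook on b6.
Black has 3 legal replies: Ka7, Kxb6, Ka5.
In check but a legal move exists → not checkmate.

no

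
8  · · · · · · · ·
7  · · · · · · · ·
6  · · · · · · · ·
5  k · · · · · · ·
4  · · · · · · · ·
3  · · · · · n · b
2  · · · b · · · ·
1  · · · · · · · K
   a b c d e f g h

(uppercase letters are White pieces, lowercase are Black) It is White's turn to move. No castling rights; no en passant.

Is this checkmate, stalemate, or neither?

White to move; white king on h1.
In check: no.
King squares — g1: attacked by Nf3; g2: attacked by Bh3; h2: attacked by Nf3.
Legal moves for White: none.
Not in check and no legal moves → stalemate.

stalemate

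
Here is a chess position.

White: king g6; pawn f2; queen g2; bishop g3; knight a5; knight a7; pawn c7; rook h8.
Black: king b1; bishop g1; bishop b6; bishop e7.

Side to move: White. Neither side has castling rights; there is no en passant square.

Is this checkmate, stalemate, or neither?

neither

White to move; white king on g6.
In check: no.
Legal moves for White include: Rg8, Rf8, Re8, Rd8, Rc8, Rb8, Ra8, Rh7, Rh6, Rh5, Rh4, Rh3, Rh2, Rh1, Nc8, N7c6, Nb5, Kh7, ... (list truncated; more exist).
White has legal moves and is not in check → neither.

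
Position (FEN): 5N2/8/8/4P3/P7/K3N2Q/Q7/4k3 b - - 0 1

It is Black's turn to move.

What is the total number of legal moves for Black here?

0

Black to move; king on e1.
In check: no.
Legal moves: none.
Count: 0.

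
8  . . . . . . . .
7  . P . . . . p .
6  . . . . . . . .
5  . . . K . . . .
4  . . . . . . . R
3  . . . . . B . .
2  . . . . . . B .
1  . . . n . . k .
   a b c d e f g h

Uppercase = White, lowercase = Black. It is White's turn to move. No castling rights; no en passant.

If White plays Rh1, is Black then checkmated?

After Rh1: black king on g1; in check: yes, from the white rook on h1.
Black has 1 legal reply: Kf2.
In check but a legal move exists → not checkmate.

no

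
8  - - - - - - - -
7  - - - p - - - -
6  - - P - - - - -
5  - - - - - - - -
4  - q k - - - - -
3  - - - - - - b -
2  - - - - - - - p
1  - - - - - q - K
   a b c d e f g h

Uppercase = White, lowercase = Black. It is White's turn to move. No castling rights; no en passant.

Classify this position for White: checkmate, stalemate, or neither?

checkmate

White to move; white king on h1.
In check: yes, from the black queen on f1.
King squares — g1: attacked by Qf1; g2: attacked by Qf1; h2: attacked by Bg3.
Legal moves for White: none.
In check with no legal moves → checkmate.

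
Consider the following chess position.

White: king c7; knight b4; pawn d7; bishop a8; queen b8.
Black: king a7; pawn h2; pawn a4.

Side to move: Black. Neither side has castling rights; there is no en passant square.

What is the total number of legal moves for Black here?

Black to move; king on a7.
In check: yes, from the white queen on b8.
Legal moves: none.
Count: 0.

0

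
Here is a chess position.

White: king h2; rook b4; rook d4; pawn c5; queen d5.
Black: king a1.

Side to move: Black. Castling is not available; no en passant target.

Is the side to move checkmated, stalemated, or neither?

stalemate

Black to move; black king on a1.
In check: no.
King squares — b1: attacked by Rb4; a2: attacked by Qd5; b2: attacked by Rb4.
Legal moves for Black: none.
Not in check and no legal moves → stalemate.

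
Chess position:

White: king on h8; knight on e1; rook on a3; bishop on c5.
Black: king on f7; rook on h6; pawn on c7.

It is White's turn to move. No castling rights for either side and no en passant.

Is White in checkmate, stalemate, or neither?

White to move; white king on h8.
In check: yes, from the black rook on h6.
King squares — g7: attacked by Kf7; h7: attacked by Rh6; g8: attacked by Kf7.
Legal moves for White: none.
In check with no legal moves → checkmate.

checkmate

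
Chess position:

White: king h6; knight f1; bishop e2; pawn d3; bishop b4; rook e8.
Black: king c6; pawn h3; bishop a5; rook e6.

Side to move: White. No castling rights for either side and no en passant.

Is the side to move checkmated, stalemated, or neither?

White to move; white king on h6.
In check: yes, from the black rook on e6.
Legal moves for White: Kh7, Kg7, Kh5, Kg5, Rxe6+.
White is in check but has 5 legal moves → neither.

neither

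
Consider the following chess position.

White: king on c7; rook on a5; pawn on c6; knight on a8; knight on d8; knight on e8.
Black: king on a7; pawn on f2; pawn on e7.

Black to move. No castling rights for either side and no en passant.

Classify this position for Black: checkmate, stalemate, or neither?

Black to move; black king on a7.
In check: yes, from the white rook on a5.
King squares — a6: attacked by Ra5; b6: attacked by Kc7; b7: attacked by Pc6; a8: attacked by Ra5; b8: attacked by Kc7.
Legal moves for Black: none.
In check with no legal moves → checkmate.

checkmate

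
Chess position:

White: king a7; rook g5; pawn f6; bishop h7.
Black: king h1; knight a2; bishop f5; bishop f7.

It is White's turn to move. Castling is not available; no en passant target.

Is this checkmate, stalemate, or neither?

White to move; white king on a7.
In check: no.
Legal moves for White: Bg8, Bg6, Bxf5, Kb8, Ka8, Kb7, Kb6, Ka6, Rg8, Rg7, Rg6, Rh5+, Rxf5, Rg4, Rg3, Rg2, Rg1+.
White has 17 legal moves and is not in check → neither.

neither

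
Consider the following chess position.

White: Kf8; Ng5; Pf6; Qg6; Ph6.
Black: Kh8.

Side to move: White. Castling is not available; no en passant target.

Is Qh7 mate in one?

yes

After Qh7: black king on h8; in check: yes, from the white queen on h7.
King squares — g7: attacked by Pf6; h7: attacked by Ng5; g8: attacked by Qh7.
Black has no legal moves → checkmate.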